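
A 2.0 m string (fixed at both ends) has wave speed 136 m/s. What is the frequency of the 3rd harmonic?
fₙ = nv/(2L) = 102 Hz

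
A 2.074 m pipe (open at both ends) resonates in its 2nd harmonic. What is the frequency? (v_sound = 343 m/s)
fₙ = nv/(2L) = 165.4 Hz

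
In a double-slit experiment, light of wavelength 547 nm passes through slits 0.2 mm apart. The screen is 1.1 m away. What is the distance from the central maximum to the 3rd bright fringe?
y = mλL/d = 9.026 mm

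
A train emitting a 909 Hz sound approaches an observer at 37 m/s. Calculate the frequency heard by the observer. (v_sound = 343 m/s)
f_obs = f·v/(v − v_s) = 1019 Hz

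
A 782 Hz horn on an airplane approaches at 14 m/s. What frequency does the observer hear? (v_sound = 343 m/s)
f_obs = f·v/(v − v_s) = 815.3 Hz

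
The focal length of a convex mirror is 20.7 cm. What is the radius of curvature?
R = 2|f| = 41.4 cm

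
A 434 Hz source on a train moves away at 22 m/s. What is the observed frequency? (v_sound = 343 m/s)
f_obs = f·v/(v + v_s) = 407.8 Hz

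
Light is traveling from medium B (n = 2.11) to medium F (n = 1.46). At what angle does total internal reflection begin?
θc = arcsin(n₂/n₁) = 43.78°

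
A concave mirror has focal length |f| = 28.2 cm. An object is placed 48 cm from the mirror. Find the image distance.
f = +28.2 cm (concave); 1/di = 1/f − 1/do → di = 68.36 cm (real image, in front of mirror)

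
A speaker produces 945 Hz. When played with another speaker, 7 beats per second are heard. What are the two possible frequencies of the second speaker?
f₂ = 945 ± 7 Hz → 952 Hz or 938 Hz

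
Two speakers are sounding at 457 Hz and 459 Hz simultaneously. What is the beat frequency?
2 Hz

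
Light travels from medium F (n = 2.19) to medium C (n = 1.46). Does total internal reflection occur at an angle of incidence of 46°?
θc = arcsin(n₂/n₁) = 41.81°; 46° > θc, so yes — total internal reflection.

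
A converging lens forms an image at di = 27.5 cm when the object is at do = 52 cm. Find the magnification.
M = −di/do = -0.5288 (inverted image)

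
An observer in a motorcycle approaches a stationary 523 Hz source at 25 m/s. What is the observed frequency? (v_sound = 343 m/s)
f_obs = f·(v + v_o)/v = 561.1 Hz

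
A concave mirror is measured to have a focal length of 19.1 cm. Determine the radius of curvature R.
R = 2|f| = 38.2 cm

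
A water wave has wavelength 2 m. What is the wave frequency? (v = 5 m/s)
f = v/λ = 2.5 Hz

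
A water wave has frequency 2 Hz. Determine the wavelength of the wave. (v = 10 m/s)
λ = v/f = 5 m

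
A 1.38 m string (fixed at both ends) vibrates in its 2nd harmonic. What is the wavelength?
λₙ = 2L/n = 1.38 m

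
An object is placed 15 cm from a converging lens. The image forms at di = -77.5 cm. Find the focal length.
1/f = 1/do + 1/di → f = 18.6 cm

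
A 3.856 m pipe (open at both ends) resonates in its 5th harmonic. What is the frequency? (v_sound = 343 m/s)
fₙ = nv/(2L) = 222.4 Hz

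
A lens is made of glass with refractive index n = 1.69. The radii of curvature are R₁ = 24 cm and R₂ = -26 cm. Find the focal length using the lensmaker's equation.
1/f = (n − 1)(1/R₁ − 1/R₂) → f = 18.09 cm (converging lens)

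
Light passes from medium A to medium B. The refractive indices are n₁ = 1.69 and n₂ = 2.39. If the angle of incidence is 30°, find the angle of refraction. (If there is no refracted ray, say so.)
sin θ₂ = (n₁/n₂)·sin θ₁ = 0.3536 → θ₂ = 20.71°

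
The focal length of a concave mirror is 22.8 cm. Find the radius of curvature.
R = 2|f| = 45.6 cm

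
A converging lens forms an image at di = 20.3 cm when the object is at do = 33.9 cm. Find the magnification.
M = −di/do = -0.5988 (inverted image)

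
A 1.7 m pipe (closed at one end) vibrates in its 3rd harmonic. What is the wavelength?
λₙ = 4L/n = 2.267 m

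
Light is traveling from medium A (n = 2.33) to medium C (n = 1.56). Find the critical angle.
θc = arcsin(n₂/n₁) = 42.03°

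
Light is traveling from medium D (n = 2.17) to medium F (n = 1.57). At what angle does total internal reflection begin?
θc = arcsin(n₂/n₁) = 46.34°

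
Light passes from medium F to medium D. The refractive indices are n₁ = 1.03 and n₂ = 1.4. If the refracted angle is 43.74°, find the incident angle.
sin θ₁ = (n₂/n₁)·sin θ₂ → θ₁ = 70.01°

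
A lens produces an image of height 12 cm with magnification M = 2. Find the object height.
ho = |hi|/|M| = 6 cm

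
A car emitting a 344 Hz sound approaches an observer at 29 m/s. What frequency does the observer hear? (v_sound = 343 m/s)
f_obs = f·v/(v − v_s) = 375.8 Hz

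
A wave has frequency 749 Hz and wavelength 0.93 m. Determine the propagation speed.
v = fλ = 696.6 m/s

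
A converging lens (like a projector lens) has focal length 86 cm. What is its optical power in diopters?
P = 1/f = 1.163 D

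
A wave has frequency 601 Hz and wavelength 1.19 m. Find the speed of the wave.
v = fλ = 715.2 m/s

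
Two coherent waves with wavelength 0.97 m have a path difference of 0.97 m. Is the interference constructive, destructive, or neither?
constructive — path difference = 1λ, a whole number of wavelengths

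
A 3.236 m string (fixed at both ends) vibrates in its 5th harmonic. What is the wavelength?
λₙ = 2L/n = 1.294 m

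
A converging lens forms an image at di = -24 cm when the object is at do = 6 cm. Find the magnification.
M = −di/do = 4 (upright image)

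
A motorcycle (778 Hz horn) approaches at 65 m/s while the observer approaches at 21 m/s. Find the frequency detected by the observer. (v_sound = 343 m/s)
f_obs = f·(v + v_o)/(v − v_s) = 1019 Hz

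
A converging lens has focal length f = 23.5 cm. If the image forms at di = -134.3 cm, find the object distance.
1/do = 1/f − 1/di → do = 20 cm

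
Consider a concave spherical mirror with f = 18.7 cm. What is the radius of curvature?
R = 2|f| = 37.4 cm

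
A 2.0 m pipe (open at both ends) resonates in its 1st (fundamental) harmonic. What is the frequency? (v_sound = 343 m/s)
fₙ = nv/(2L) = 85.75 Hz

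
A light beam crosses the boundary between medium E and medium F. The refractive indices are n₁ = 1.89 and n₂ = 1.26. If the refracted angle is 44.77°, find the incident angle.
sin θ₁ = (n₂/n₁)·sin θ₂ → θ₁ = 28°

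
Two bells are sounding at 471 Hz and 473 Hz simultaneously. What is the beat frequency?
2 Hz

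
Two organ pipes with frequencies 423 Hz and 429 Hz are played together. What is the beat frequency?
6 Hz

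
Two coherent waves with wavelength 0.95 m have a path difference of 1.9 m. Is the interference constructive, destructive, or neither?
constructive — path difference = 2λ, a whole number of wavelengths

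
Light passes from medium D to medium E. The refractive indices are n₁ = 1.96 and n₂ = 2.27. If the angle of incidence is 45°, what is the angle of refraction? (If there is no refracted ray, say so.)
sin θ₂ = (n₁/n₂)·sin θ₁ = 0.6105 → θ₂ = 37.63°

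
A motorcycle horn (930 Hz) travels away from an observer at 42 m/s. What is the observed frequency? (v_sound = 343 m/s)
f_obs = f·v/(v + v_s) = 828.5 Hz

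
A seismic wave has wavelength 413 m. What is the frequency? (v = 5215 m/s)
f = v/λ = 12.63 Hz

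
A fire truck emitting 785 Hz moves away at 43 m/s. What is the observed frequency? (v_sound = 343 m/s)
f_obs = f·v/(v + v_s) = 697.6 Hz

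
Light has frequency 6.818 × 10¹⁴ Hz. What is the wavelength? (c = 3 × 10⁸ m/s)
λ = c/f = 440 nm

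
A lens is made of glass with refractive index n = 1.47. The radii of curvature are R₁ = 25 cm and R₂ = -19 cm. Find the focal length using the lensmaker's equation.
1/f = (n − 1)(1/R₁ − 1/R₂) → f = 22.97 cm (converging lens)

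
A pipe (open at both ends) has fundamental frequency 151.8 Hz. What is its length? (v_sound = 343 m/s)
L = v/(2f₁) = 1.13 m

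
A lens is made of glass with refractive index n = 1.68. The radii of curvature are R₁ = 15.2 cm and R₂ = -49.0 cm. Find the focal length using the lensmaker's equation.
1/f = (n − 1)(1/R₁ − 1/R₂) → f = 17.06 cm (converging lens)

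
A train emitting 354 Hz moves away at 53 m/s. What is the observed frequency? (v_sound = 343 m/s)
f_obs = f·v/(v + v_s) = 306.6 Hz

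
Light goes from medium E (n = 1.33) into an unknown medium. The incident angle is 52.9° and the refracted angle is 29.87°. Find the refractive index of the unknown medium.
n₂ = n₁·sin θ₁ / sin θ₂ = 2.13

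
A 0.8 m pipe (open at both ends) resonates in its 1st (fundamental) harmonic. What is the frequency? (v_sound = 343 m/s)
fₙ = nv/(2L) = 214.4 Hz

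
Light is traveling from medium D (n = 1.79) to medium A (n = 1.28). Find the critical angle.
θc = arcsin(n₂/n₁) = 45.65°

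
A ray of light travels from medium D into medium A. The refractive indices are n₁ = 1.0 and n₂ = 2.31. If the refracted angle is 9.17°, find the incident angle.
sin θ₁ = (n₂/n₁)·sin θ₂ → θ₁ = 21.6°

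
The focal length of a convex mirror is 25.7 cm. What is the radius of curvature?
R = 2|f| = 51.4 cm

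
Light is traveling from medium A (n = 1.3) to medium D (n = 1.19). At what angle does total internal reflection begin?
θc = arcsin(n₂/n₁) = 66.26°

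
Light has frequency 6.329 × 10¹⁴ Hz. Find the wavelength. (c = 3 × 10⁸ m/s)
λ = c/f = 474 nm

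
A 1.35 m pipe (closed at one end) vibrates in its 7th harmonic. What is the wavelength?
λₙ = 4L/n = 0.7714 m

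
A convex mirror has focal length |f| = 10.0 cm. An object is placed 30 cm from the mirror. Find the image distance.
f = −10.0 cm (convex); 1/di = 1/f − 1/do → di = -7.5 cm (virtual image, behind mirror)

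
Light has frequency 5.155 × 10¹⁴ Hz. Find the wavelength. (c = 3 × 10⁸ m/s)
λ = c/f = 582 nm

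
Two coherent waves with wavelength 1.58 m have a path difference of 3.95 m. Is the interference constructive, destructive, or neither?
destructive — path difference = 2.5λ, an odd multiple of λ/2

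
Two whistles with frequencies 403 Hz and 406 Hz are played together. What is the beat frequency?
3 Hz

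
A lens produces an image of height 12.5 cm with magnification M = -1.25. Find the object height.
ho = |hi|/|M| = 10 cm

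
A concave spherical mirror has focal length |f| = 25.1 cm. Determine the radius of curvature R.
R = 2|f| = 50.2 cm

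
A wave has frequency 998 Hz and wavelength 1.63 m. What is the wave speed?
v = fλ = 1627 m/s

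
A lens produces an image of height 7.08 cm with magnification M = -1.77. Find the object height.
ho = |hi|/|M| = 4 cm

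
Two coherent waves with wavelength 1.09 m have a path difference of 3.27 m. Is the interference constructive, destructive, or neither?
constructive — path difference = 3λ, a whole number of wavelengths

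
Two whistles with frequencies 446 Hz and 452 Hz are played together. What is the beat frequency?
6 Hz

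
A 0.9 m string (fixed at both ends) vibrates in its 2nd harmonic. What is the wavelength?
λₙ = 2L/n = 0.9 m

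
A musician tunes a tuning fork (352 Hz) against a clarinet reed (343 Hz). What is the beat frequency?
9 Hz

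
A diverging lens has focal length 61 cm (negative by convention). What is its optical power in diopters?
P = 1/f = -1.639 D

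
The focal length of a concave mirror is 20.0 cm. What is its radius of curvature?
R = 2|f| = 40 cm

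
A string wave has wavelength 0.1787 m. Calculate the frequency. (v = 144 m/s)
f = v/λ = 805.8 Hz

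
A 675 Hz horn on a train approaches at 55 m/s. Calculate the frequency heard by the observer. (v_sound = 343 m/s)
f_obs = f·v/(v − v_s) = 803.9 Hz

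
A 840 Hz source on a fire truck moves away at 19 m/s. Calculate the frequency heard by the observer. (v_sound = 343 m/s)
f_obs = f·v/(v + v_s) = 795.9 Hz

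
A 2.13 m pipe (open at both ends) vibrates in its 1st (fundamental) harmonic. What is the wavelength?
λₙ = 2L/n = 4.26 m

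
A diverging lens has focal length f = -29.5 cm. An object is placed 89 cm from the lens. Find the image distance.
1/di = 1/f − 1/do → di = -22.16 cm (virtual image)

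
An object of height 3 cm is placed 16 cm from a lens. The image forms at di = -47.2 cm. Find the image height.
hi = (-di/do) × ho = 8.85 cm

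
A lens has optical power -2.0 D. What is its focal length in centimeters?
f = 1/P = -50 cm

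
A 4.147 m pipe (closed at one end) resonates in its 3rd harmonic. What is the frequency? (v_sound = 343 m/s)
fₙ = nv/(4L) = 62.03 Hz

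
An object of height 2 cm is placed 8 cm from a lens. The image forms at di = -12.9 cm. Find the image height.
hi = (-di/do) × ho = 3.225 cm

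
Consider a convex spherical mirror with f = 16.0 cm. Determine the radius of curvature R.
R = 2|f| = 32 cm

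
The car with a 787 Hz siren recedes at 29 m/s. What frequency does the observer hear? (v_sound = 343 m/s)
f_obs = f·v/(v + v_s) = 725.6 Hz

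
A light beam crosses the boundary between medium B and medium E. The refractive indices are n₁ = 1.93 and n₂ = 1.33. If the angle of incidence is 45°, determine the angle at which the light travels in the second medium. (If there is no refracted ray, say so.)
sin θ₂ = (n₁/n₂)·sin θ₁ = 1.026 > 1, so there is no refracted ray — the light undergoes total internal reflection.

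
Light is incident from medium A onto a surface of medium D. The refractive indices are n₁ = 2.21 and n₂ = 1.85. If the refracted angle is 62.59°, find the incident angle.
sin θ₁ = (n₂/n₁)·sin θ₂ → θ₁ = 48°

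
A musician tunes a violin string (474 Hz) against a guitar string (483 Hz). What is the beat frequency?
9 Hz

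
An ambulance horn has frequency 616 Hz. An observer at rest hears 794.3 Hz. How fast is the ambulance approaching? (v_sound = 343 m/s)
v_s = v·(1 − f/f_obs) = 76.99 m/s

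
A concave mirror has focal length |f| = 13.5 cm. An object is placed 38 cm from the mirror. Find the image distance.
f = +13.5 cm (concave); 1/di = 1/f − 1/do → di = 20.94 cm (real image, in front of mirror)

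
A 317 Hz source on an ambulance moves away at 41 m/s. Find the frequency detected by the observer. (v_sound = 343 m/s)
f_obs = f·v/(v + v_s) = 283.2 Hz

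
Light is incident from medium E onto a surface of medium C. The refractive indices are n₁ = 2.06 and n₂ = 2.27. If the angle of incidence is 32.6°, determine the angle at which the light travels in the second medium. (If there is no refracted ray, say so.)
sin θ₂ = (n₁/n₂)·sin θ₁ = 0.4889 → θ₂ = 29.27°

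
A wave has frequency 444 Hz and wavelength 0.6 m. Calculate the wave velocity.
v = fλ = 266.4 m/s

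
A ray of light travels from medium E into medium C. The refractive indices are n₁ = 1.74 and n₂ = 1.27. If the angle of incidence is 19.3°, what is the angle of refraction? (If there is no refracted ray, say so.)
sin θ₂ = (n₁/n₂)·sin θ₁ = 0.4528 → θ₂ = 26.93°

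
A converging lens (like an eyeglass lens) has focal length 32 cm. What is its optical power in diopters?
P = 1/f = 3.125 D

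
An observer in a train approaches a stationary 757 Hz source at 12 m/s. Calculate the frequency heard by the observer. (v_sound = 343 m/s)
f_obs = f·(v + v_o)/v = 783.5 Hz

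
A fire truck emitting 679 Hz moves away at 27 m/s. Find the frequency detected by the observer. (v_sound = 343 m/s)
f_obs = f·v/(v + v_s) = 629.5 Hz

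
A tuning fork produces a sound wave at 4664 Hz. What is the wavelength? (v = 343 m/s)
λ = v/f = 0.07354 m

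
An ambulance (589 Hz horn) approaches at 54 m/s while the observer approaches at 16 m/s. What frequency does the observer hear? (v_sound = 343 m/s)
f_obs = f·(v + v_o)/(v − v_s) = 731.7 Hz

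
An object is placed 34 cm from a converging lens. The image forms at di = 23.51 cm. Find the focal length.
1/f = 1/do + 1/di → f = 13.9 cm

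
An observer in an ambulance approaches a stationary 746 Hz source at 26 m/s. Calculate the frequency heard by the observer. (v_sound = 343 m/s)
f_obs = f·(v + v_o)/v = 802.5 Hz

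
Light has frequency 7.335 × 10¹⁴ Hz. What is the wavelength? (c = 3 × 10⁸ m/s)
λ = c/f = 409 nm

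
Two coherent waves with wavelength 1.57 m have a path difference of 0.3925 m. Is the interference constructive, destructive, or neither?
neither (partial) — path difference = 0.25λ, neither a whole number of wavelengths nor an odd multiple of λ/2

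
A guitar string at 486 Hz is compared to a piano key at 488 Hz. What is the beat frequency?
2 Hz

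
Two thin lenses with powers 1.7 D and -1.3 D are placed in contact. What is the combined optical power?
P_total = P₁ + P₂ = 0.4 D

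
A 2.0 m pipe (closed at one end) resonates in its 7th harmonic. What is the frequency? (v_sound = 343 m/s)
fₙ = nv/(4L) = 300.1 Hz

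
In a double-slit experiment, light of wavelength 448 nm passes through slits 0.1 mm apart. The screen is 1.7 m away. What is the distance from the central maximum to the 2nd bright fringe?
y = mλL/d = 15.23 mm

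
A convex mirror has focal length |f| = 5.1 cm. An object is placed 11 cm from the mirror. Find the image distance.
f = −5.1 cm (convex); 1/di = 1/f − 1/do → di = -3.484 cm (virtual image, behind mirror)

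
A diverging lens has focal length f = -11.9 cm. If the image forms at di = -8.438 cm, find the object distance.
1/do = 1/f − 1/di → do = 29 cm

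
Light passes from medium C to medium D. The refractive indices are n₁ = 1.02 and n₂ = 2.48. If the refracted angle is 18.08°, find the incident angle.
sin θ₁ = (n₂/n₁)·sin θ₂ → θ₁ = 48.99°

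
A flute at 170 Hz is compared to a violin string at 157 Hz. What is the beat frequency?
13 Hz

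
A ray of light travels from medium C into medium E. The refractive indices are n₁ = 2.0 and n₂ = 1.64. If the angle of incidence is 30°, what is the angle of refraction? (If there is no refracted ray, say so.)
sin θ₂ = (n₁/n₂)·sin θ₁ = 0.6098 → θ₂ = 37.57°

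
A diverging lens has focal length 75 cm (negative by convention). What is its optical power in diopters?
P = 1/f = -1.333 D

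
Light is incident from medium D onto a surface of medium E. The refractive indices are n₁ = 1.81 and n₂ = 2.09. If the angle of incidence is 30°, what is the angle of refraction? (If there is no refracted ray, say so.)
sin θ₂ = (n₁/n₂)·sin θ₁ = 0.433 → θ₂ = 25.66°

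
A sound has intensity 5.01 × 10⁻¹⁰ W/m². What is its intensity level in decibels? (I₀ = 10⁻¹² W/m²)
β = 10·log₁₀(I/I₀) = 27 dB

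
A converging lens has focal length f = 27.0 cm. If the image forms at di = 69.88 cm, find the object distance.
1/do = 1/f − 1/di → do = 44 cm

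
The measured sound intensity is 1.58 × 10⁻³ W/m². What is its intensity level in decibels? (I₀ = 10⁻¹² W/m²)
β = 10·log₁₀(I/I₀) = 91.99 dB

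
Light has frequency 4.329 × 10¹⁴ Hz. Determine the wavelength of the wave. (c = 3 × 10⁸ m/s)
λ = c/f = 693 nm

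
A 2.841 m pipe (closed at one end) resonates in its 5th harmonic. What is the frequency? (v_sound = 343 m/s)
fₙ = nv/(4L) = 150.9 Hz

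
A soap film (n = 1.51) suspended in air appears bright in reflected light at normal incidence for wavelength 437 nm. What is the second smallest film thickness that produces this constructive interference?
2nt = (m − ½)λ with m = 2 → t = (m − ½)λ/(2n) = 217.1 nm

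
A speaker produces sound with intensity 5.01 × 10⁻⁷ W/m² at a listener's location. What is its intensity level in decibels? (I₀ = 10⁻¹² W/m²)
β = 10·log₁₀(I/I₀) = 57 dB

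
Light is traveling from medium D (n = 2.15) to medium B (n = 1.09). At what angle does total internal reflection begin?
θc = arcsin(n₂/n₁) = 30.46°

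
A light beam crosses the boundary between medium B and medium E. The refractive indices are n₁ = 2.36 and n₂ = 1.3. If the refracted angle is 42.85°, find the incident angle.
sin θ₁ = (n₂/n₁)·sin θ₂ → θ₁ = 22°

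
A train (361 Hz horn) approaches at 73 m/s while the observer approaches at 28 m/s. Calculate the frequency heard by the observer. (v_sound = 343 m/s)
f_obs = f·(v + v_o)/(v − v_s) = 496 Hz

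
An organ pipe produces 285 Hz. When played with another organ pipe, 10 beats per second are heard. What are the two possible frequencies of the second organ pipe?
f₂ = 285 ± 10 Hz → 295 Hz or 275 Hz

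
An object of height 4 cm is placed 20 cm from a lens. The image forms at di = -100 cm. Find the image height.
hi = (-di/do) × ho = 20 cm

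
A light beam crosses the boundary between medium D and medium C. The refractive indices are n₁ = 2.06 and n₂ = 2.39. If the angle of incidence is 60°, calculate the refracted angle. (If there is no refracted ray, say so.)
sin θ₂ = (n₁/n₂)·sin θ₁ = 0.7464 → θ₂ = 48.28°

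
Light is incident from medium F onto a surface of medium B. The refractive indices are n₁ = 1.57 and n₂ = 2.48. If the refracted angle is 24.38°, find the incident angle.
sin θ₁ = (n₂/n₁)·sin θ₂ → θ₁ = 40.7°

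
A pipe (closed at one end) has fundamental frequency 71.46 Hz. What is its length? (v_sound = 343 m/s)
L = v/(4f₁) = 1.2 m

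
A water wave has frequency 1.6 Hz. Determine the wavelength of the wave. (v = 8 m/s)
λ = v/f = 5 m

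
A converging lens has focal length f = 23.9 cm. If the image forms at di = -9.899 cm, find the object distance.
1/do = 1/f − 1/di → do = 7 cm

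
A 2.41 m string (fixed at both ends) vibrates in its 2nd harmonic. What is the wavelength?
λₙ = 2L/n = 2.41 m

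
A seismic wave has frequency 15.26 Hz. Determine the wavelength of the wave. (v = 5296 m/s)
λ = v/f = 347.1 m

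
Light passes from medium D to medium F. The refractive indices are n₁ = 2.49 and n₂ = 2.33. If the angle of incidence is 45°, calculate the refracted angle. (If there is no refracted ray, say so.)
sin θ₂ = (n₁/n₂)·sin θ₁ = 0.7557 → θ₂ = 49.08°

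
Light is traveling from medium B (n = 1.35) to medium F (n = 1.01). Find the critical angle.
θc = arcsin(n₂/n₁) = 48.43°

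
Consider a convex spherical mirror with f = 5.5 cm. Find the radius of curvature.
R = 2|f| = 11 cm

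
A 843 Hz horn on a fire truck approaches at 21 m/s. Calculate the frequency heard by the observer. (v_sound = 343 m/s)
f_obs = f·v/(v − v_s) = 898 Hz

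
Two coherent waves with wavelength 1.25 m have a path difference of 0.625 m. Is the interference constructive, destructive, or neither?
destructive — path difference = 0.5λ, an odd multiple of λ/2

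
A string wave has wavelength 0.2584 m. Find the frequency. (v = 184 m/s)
f = v/λ = 712.1 Hz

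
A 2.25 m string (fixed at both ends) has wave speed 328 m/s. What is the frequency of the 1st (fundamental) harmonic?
fₙ = nv/(2L) = 72.89 Hz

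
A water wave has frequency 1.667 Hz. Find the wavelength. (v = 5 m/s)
λ = v/f = 2.999 m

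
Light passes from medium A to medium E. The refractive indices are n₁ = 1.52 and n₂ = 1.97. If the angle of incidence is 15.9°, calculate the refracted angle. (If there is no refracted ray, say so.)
sin θ₂ = (n₁/n₂)·sin θ₁ = 0.2114 → θ₂ = 12.2°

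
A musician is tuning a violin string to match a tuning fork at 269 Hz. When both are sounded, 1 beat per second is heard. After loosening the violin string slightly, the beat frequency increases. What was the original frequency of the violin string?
268 Hz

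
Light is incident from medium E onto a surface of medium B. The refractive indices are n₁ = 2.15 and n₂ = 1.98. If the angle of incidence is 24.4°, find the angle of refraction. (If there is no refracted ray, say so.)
sin θ₂ = (n₁/n₂)·sin θ₁ = 0.4486 → θ₂ = 26.65°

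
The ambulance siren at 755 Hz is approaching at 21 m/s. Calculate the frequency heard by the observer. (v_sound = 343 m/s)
f_obs = f·v/(v − v_s) = 804.2 Hz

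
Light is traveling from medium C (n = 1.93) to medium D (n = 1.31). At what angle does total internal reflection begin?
θc = arcsin(n₂/n₁) = 42.75°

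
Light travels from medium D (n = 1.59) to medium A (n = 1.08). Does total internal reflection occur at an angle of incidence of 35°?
θc = arcsin(n₂/n₁) = 42.78°; 35° < θc, so no — the ray refracts.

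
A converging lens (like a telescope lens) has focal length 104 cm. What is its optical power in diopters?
P = 1/f = 0.9615 D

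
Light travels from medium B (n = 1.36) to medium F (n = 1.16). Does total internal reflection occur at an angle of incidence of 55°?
θc = arcsin(n₂/n₁) = 58.53°; 55° < θc, so no — the ray refracts.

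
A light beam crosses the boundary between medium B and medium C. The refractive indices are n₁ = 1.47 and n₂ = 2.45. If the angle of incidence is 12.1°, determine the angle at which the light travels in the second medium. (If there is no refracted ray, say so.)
sin θ₂ = (n₁/n₂)·sin θ₁ = 0.1258 → θ₂ = 7.225°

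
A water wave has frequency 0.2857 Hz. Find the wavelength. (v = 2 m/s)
λ = v/f = 7 m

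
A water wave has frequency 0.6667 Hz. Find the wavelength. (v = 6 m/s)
λ = v/f = 9 m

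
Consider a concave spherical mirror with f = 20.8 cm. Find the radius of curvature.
R = 2|f| = 41.6 cm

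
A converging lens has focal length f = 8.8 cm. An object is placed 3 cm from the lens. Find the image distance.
1/di = 1/f − 1/do → di = -4.552 cm (virtual image)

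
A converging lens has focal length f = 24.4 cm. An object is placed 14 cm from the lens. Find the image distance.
1/di = 1/f − 1/do → di = -32.85 cm (virtual image)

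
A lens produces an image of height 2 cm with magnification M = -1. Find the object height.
ho = |hi|/|M| = 2 cm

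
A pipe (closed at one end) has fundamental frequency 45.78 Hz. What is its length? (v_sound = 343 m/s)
L = v/(4f₁) = 1.873 m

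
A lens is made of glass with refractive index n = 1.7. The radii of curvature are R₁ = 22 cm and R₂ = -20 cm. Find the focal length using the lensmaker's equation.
1/f = (n − 1)(1/R₁ − 1/R₂) → f = 14.97 cm (converging lens)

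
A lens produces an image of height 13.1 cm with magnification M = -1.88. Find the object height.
ho = |hi|/|M| = 6.968 cm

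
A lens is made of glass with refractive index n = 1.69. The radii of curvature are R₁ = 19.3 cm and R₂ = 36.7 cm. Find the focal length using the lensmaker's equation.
1/f = (n − 1)(1/R₁ − 1/R₂) → f = 59 cm (converging lens)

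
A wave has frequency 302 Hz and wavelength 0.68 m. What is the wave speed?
v = fλ = 205.4 m/s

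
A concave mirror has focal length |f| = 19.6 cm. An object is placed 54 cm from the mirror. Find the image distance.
f = +19.6 cm (concave); 1/di = 1/f − 1/do → di = 30.77 cm (real image, in front of mirror)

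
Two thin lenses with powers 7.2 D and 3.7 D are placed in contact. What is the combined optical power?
P_total = P₁ + P₂ = 10.9 D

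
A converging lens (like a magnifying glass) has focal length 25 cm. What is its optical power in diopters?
P = 1/f = 4 D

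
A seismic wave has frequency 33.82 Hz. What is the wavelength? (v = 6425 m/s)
λ = v/f = 190 m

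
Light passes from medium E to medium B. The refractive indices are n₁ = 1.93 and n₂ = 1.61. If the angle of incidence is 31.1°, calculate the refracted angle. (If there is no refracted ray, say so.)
sin θ₂ = (n₁/n₂)·sin θ₁ = 0.6192 → θ₂ = 38.26°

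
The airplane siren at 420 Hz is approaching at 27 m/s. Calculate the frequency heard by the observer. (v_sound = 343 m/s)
f_obs = f·v/(v − v_s) = 455.9 Hz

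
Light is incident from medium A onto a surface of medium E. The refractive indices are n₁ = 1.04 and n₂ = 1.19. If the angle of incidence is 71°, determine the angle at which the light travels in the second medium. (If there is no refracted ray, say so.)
sin θ₂ = (n₁/n₂)·sin θ₁ = 0.8263 → θ₂ = 55.72°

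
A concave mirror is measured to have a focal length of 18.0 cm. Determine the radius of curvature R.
R = 2|f| = 36 cm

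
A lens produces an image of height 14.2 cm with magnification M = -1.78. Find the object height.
ho = |hi|/|M| = 7.978 cm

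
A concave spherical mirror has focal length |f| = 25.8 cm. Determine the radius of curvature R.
R = 2|f| = 51.6 cm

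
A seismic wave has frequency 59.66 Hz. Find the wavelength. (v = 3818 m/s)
λ = v/f = 64 m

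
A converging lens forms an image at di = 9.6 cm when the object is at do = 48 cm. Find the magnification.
M = −di/do = -0.2 (inverted image)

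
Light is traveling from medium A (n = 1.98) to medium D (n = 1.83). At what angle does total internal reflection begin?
θc = arcsin(n₂/n₁) = 67.55°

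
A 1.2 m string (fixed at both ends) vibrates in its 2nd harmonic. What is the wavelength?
λₙ = 2L/n = 1.2 m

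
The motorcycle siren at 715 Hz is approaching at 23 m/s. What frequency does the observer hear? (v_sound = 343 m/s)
f_obs = f·v/(v − v_s) = 766.4 Hz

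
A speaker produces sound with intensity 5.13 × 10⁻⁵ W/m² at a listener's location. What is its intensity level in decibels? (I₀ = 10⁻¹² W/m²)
β = 10·log₁₀(I/I₀) = 77.1 dB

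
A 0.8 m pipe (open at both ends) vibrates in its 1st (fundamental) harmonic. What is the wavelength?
λₙ = 2L/n = 1.6 m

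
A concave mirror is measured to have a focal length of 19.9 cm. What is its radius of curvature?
R = 2|f| = 39.8 cm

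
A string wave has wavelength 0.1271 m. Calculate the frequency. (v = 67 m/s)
f = v/λ = 527.1 Hz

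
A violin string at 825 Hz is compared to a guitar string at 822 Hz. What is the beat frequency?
3 Hz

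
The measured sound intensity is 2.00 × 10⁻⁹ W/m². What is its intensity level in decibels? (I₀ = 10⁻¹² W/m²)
β = 10·log₁₀(I/I₀) = 33.01 dB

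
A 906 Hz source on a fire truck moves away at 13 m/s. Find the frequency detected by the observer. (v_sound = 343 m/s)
f_obs = f·v/(v + v_s) = 872.9 Hz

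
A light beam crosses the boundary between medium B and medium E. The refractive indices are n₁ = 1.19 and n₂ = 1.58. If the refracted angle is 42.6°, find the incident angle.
sin θ₁ = (n₂/n₁)·sin θ₂ → θ₁ = 63.99°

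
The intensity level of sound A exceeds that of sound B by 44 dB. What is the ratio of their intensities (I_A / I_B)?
I_A/I_B = 10^(Δβ/10) = 25120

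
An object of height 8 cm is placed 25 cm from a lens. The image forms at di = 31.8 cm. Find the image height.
hi = (-di/do) × ho = -10.18 cm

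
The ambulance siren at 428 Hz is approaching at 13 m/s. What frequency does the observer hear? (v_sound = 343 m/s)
f_obs = f·v/(v − v_s) = 444.9 Hz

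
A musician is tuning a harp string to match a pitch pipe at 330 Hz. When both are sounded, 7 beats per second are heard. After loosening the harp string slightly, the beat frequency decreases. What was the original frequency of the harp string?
337 Hz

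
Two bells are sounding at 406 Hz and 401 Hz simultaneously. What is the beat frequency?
5 Hz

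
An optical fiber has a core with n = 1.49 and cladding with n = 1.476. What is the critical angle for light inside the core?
θc = arcsin(n_cladding/n_core) = 82.14°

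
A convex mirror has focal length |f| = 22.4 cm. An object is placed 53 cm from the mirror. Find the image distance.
f = −22.4 cm (convex); 1/di = 1/f − 1/do → di = -15.75 cm (virtual image, behind mirror)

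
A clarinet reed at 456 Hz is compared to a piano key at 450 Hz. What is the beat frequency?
6 Hz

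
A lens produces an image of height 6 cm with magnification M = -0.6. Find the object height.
ho = |hi|/|M| = 10 cm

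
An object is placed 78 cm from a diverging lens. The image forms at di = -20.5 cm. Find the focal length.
1/f = 1/do + 1/di → f = -27.81 cm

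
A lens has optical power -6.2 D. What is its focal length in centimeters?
f = 1/P = -16.13 cm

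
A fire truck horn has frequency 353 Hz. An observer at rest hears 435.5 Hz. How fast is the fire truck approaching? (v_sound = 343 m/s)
v_s = v·(1 − f/f_obs) = 64.98 m/s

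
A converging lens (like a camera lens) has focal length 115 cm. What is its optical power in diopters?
P = 1/f = 0.8696 D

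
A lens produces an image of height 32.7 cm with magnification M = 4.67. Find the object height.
ho = |hi|/|M| = 7.002 cm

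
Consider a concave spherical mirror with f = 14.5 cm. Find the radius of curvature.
R = 2|f| = 29 cm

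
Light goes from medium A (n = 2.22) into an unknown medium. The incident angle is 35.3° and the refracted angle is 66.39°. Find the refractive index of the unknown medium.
n₂ = n₁·sin θ₁ / sin θ₂ = 1.4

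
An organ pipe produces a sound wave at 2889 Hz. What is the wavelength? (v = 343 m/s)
λ = v/f = 0.1187 m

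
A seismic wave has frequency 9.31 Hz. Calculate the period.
T = 1/f = 0.1074 s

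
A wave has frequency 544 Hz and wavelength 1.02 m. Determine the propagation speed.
v = fλ = 554.9 m/s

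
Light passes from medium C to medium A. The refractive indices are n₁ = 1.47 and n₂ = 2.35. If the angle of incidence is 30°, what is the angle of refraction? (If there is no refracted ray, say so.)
sin θ₂ = (n₁/n₂)·sin θ₁ = 0.3128 → θ₂ = 18.23°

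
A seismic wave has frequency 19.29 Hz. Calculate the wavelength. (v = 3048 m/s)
λ = v/f = 158 m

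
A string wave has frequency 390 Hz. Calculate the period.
T = 1/f = 0.002564 s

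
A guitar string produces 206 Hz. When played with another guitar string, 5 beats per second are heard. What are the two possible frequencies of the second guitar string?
f₂ = 206 ± 5 Hz → 211 Hz or 201 Hz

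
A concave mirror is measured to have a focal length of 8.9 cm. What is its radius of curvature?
R = 2|f| = 17.8 cm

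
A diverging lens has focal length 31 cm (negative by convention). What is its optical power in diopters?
P = 1/f = -3.226 D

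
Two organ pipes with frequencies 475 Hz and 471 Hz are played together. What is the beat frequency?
4 Hz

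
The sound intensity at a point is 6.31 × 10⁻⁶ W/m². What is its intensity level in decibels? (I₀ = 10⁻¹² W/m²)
β = 10·log₁₀(I/I₀) = 68 dB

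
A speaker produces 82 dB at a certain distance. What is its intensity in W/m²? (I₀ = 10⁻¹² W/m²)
I = I₀·10^(β/10) = 1.58 × 10⁻⁴ W/m²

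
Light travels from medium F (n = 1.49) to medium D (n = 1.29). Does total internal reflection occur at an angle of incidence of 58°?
θc = arcsin(n₂/n₁) = 59.97°; 58° < θc, so no — the ray refracts.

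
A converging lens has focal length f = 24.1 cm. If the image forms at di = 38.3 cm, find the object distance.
1/do = 1/f − 1/di → do = 65 cm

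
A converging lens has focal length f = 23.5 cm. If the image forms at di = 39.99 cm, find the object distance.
1/do = 1/f − 1/di → do = 56.99 cm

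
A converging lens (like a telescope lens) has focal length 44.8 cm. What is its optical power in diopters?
P = 1/f = 2.232 D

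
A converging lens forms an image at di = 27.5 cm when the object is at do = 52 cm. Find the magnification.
M = −di/do = -0.5288 (inverted image)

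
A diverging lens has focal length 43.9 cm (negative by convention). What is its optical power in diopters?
P = 1/f = -2.278 D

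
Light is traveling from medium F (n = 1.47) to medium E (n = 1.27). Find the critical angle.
θc = arcsin(n₂/n₁) = 59.76°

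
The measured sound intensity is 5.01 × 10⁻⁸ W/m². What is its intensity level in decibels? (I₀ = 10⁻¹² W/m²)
β = 10·log₁₀(I/I₀) = 47 dB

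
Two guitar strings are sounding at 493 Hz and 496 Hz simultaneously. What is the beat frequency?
3 Hz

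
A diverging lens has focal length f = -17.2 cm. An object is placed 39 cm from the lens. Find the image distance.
1/di = 1/f − 1/do → di = -11.94 cm (virtual image)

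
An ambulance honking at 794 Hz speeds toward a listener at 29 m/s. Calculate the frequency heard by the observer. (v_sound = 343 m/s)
f_obs = f·v/(v − v_s) = 867.3 Hz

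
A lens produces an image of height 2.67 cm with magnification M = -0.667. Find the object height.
ho = |hi|/|M| = 4.003 cm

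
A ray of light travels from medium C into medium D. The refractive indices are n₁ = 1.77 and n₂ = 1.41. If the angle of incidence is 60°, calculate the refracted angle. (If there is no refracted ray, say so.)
sin θ₂ = (n₁/n₂)·sin θ₁ = 1.087 > 1, so there is no refracted ray — the light undergoes total internal reflection.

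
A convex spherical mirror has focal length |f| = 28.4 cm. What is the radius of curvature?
R = 2|f| = 56.8 cm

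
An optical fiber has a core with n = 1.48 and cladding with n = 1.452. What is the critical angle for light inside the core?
θc = arcsin(n_cladding/n_core) = 78.84°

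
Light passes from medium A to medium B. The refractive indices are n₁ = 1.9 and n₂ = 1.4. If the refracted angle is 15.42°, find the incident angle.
sin θ₁ = (n₂/n₁)·sin θ₂ → θ₁ = 11.3°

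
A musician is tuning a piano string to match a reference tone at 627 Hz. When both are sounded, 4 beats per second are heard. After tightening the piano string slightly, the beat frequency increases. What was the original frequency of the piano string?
631 Hz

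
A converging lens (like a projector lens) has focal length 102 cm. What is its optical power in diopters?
P = 1/f = 0.9804 D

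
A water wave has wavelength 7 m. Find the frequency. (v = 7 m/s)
f = v/λ = 1 Hz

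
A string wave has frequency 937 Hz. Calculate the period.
T = 1/f = 0.001067 s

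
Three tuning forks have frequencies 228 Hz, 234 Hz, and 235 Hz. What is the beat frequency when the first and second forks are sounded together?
6 Hz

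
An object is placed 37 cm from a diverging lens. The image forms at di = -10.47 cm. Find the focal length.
1/f = 1/do + 1/di → f = -14.6 cm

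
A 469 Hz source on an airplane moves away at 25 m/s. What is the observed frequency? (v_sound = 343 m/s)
f_obs = f·v/(v + v_s) = 437.1 Hz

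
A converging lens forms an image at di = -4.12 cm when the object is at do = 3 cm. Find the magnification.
M = −di/do = 1.373 (upright image)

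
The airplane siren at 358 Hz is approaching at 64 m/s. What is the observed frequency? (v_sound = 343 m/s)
f_obs = f·v/(v − v_s) = 440.1 Hz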